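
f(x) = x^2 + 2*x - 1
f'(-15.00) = -28.00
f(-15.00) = 194.00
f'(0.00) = 2.00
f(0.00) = -1.00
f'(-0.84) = 0.32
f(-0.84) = -1.97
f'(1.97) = 5.94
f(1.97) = 6.82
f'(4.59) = 11.18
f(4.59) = 29.25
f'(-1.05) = -0.10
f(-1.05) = -2.00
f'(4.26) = 10.52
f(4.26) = 25.67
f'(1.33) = 4.66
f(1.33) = 3.43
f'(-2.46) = -2.92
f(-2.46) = 0.13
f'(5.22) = 12.44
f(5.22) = 36.69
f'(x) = 2*x + 2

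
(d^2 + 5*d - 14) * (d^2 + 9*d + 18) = d^4 + 14*d^3 + 49*d^2 - 36*d - 252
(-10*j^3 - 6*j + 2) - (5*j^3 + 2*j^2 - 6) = -15*j^3 - 2*j^2 - 6*j + 8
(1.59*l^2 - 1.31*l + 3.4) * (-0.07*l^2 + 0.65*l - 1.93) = -0.1113*l^4 + 1.1252*l^3 - 4.1582*l^2 + 4.7383*l - 6.562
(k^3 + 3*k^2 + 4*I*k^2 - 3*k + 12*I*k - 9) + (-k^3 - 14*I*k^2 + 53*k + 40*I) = 3*k^2 - 10*I*k^2 + 50*k + 12*I*k - 9 + 40*I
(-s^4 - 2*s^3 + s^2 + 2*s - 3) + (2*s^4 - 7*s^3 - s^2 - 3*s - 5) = s^4 - 9*s^3 - s - 8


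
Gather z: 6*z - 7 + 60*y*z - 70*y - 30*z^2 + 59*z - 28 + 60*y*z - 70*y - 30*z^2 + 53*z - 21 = -140*y - 60*z^2 + z*(120*y + 118) - 56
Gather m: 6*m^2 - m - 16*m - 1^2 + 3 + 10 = 6*m^2 - 17*m + 12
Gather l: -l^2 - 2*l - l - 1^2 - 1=-l^2 - 3*l - 2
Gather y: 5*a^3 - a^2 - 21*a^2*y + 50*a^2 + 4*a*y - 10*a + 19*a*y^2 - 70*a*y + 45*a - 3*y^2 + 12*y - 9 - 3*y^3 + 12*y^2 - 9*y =5*a^3 + 49*a^2 + 35*a - 3*y^3 + y^2*(19*a + 9) + y*(-21*a^2 - 66*a + 3) - 9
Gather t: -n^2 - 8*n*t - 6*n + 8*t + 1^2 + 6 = -n^2 - 6*n + t*(8 - 8*n) + 7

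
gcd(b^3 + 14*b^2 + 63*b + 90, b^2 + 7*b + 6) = b + 6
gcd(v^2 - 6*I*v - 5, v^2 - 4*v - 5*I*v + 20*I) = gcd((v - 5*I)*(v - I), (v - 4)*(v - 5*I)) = v - 5*I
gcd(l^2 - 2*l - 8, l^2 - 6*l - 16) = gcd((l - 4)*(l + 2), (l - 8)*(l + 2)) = l + 2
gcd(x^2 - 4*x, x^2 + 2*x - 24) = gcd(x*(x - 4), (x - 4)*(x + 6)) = x - 4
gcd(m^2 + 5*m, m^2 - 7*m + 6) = 1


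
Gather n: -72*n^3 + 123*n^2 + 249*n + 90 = -72*n^3 + 123*n^2 + 249*n + 90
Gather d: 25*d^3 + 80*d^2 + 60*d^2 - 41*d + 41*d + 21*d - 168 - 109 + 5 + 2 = 25*d^3 + 140*d^2 + 21*d - 270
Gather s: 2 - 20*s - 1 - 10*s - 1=-30*s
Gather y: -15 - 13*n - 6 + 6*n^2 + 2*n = 6*n^2 - 11*n - 21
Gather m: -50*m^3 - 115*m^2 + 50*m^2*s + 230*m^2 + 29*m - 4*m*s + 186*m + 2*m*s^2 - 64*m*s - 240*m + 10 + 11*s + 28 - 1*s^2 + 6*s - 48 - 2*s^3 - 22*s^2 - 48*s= -50*m^3 + m^2*(50*s + 115) + m*(2*s^2 - 68*s - 25) - 2*s^3 - 23*s^2 - 31*s - 10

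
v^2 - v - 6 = (v - 3)*(v + 2)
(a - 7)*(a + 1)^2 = a^3 - 5*a^2 - 13*a - 7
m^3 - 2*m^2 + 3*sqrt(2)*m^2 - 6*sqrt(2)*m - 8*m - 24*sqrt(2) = (m - 4)*(m + 2)*(m + 3*sqrt(2))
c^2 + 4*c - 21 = (c - 3)*(c + 7)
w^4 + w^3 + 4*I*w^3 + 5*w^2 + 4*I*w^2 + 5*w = w*(w + 1)*(w - I)*(w + 5*I)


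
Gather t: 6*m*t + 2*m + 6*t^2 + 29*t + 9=2*m + 6*t^2 + t*(6*m + 29) + 9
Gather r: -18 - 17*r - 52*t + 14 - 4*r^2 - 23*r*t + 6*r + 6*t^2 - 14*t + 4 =-4*r^2 + r*(-23*t - 11) + 6*t^2 - 66*t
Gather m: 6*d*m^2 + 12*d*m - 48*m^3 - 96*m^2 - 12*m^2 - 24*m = -48*m^3 + m^2*(6*d - 108) + m*(12*d - 24)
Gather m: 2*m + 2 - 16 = 2*m - 14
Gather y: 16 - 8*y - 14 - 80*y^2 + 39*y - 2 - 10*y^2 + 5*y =-90*y^2 + 36*y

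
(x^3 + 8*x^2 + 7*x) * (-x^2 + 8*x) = -x^5 + 57*x^3 + 56*x^2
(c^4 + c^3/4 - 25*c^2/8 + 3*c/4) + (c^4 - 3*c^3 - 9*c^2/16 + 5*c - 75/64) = 2*c^4 - 11*c^3/4 - 59*c^2/16 + 23*c/4 - 75/64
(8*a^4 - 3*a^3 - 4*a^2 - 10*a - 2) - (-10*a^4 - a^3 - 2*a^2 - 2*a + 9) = 18*a^4 - 2*a^3 - 2*a^2 - 8*a - 11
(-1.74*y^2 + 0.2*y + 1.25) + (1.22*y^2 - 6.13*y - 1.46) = -0.52*y^2 - 5.93*y - 0.21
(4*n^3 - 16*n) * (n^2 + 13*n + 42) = 4*n^5 + 52*n^4 + 152*n^3 - 208*n^2 - 672*n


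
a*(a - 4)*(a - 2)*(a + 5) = a^4 - a^3 - 22*a^2 + 40*a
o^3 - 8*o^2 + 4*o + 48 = (o - 6)*(o - 4)*(o + 2)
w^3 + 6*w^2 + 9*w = w*(w + 3)^2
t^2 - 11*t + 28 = (t - 7)*(t - 4)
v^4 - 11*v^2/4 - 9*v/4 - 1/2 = (v - 2)*(v + 1/2)^2*(v + 1)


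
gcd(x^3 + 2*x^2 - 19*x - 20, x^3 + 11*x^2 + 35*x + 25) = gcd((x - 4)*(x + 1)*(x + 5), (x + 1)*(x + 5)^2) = x^2 + 6*x + 5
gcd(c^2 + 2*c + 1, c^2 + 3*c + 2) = c + 1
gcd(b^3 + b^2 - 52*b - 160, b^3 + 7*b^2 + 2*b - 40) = b^2 + 9*b + 20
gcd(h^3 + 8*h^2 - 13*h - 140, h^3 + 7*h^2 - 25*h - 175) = h^2 + 12*h + 35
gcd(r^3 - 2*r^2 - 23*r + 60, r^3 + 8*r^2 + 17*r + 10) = r + 5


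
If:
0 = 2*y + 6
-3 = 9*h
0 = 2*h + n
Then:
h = -1/3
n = 2/3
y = -3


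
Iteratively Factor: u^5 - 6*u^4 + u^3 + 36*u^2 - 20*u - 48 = (u + 1)*(u^4 - 7*u^3 + 8*u^2 + 28*u - 48) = (u - 4)*(u + 1)*(u^3 - 3*u^2 - 4*u + 12) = (u - 4)*(u + 1)*(u + 2)*(u^2 - 5*u + 6) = (u - 4)*(u - 2)*(u + 1)*(u + 2)*(u - 3)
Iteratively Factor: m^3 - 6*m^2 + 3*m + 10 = (m - 5)*(m^2 - m - 2) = (m - 5)*(m - 2)*(m + 1)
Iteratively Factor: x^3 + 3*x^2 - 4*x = (x)*(x^2 + 3*x - 4) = x*(x - 1)*(x + 4)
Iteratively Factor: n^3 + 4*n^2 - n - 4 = (n + 1)*(n^2 + 3*n - 4) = (n - 1)*(n + 1)*(n + 4)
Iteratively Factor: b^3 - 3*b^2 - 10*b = (b)*(b^2 - 3*b - 10) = b*(b + 2)*(b - 5)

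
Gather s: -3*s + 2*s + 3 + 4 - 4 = 3 - s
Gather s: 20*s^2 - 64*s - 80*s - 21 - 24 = 20*s^2 - 144*s - 45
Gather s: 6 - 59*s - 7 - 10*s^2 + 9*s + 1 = -10*s^2 - 50*s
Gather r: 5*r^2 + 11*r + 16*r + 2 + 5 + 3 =5*r^2 + 27*r + 10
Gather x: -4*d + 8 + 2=10 - 4*d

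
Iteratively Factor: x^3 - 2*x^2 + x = (x)*(x^2 - 2*x + 1) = x*(x - 1)*(x - 1)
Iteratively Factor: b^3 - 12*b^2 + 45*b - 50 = (b - 5)*(b^2 - 7*b + 10) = (b - 5)^2*(b - 2)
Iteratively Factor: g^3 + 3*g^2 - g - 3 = (g + 3)*(g^2 - 1) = (g - 1)*(g + 3)*(g + 1)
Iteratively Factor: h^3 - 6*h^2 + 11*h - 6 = (h - 3)*(h^2 - 3*h + 2) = (h - 3)*(h - 1)*(h - 2)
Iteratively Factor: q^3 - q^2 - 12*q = (q - 4)*(q^2 + 3*q) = q*(q - 4)*(q + 3)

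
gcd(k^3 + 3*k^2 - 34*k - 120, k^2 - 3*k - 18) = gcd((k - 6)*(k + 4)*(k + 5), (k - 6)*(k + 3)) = k - 6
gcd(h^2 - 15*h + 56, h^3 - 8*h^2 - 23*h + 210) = h - 7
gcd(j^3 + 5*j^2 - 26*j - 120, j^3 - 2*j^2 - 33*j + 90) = j^2 + j - 30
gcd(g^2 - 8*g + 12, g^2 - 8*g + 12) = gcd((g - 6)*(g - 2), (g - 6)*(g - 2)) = g^2 - 8*g + 12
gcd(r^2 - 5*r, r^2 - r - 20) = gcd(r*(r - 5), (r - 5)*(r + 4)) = r - 5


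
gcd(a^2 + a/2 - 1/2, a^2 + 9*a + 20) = 1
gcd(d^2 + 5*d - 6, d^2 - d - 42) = d + 6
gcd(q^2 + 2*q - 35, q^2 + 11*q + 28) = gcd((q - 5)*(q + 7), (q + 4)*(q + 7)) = q + 7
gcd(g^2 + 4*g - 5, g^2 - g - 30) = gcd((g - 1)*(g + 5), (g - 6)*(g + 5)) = g + 5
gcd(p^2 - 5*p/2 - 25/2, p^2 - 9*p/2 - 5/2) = p - 5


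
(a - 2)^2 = a^2 - 4*a + 4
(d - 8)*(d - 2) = d^2 - 10*d + 16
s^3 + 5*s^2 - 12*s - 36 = (s - 3)*(s + 2)*(s + 6)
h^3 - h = h*(h - 1)*(h + 1)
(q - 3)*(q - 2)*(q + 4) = q^3 - q^2 - 14*q + 24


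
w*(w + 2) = w^2 + 2*w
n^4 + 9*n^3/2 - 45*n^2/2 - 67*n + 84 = (n - 4)*(n - 1)*(n + 7/2)*(n + 6)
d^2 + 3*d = d*(d + 3)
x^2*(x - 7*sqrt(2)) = x^3 - 7*sqrt(2)*x^2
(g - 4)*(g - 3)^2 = g^3 - 10*g^2 + 33*g - 36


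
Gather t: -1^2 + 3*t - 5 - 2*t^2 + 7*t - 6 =-2*t^2 + 10*t - 12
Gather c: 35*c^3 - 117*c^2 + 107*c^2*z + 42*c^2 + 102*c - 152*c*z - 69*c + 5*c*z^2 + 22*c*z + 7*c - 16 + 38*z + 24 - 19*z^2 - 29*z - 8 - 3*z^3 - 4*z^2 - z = 35*c^3 + c^2*(107*z - 75) + c*(5*z^2 - 130*z + 40) - 3*z^3 - 23*z^2 + 8*z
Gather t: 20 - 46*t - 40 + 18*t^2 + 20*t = 18*t^2 - 26*t - 20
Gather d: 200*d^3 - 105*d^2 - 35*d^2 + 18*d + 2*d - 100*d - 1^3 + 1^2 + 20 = 200*d^3 - 140*d^2 - 80*d + 20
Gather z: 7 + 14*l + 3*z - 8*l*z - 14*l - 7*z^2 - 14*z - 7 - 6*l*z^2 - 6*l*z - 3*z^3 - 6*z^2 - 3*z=-3*z^3 + z^2*(-6*l - 13) + z*(-14*l - 14)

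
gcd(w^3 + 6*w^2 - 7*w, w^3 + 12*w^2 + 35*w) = w^2 + 7*w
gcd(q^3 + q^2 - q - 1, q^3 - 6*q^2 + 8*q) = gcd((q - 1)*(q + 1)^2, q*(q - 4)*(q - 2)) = 1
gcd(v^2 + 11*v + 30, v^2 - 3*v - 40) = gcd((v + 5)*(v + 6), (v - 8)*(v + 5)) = v + 5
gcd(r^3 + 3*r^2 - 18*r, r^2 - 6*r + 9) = r - 3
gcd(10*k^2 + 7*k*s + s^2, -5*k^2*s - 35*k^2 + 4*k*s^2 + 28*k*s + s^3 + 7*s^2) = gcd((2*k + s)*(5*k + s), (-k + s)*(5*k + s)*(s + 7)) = 5*k + s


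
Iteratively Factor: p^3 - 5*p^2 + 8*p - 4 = (p - 2)*(p^2 - 3*p + 2) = (p - 2)^2*(p - 1)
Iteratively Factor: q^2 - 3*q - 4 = (q + 1)*(q - 4)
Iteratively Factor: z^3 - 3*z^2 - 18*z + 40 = (z + 4)*(z^2 - 7*z + 10) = (z - 2)*(z + 4)*(z - 5)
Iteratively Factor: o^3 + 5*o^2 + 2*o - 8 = (o + 4)*(o^2 + o - 2) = (o - 1)*(o + 4)*(o + 2)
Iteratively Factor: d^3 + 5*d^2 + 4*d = (d + 1)*(d^2 + 4*d) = d*(d + 1)*(d + 4)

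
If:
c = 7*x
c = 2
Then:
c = 2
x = 2/7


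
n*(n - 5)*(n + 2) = n^3 - 3*n^2 - 10*n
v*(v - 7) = v^2 - 7*v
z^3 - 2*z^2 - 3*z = z*(z - 3)*(z + 1)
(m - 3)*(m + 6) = m^2 + 3*m - 18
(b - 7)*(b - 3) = b^2 - 10*b + 21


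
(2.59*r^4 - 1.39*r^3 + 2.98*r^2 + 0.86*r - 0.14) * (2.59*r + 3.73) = 6.7081*r^5 + 6.0606*r^4 + 2.5335*r^3 + 13.3428*r^2 + 2.8452*r - 0.5222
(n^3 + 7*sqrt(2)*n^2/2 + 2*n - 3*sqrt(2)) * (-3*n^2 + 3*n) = -3*n^5 - 21*sqrt(2)*n^4/2 + 3*n^4 - 6*n^3 + 21*sqrt(2)*n^3/2 + 6*n^2 + 9*sqrt(2)*n^2 - 9*sqrt(2)*n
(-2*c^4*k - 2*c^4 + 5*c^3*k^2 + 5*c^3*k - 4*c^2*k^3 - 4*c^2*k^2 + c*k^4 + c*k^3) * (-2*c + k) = 4*c^5*k + 4*c^5 - 12*c^4*k^2 - 12*c^4*k + 13*c^3*k^3 + 13*c^3*k^2 - 6*c^2*k^4 - 6*c^2*k^3 + c*k^5 + c*k^4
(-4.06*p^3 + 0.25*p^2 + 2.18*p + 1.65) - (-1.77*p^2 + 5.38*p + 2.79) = -4.06*p^3 + 2.02*p^2 - 3.2*p - 1.14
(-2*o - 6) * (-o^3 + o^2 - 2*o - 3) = 2*o^4 + 4*o^3 - 2*o^2 + 18*o + 18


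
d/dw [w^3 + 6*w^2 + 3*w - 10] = 3*w^2 + 12*w + 3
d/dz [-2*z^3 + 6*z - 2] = 6 - 6*z^2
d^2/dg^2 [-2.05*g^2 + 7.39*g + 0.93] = -4.10000000000000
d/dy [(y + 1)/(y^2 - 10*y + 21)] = (y^2 - 10*y - 2*(y - 5)*(y + 1) + 21)/(y^2 - 10*y + 21)^2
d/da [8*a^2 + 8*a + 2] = 16*a + 8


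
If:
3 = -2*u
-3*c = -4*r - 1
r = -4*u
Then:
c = 25/3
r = 6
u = -3/2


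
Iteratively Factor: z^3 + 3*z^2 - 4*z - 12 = (z + 2)*(z^2 + z - 6) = (z - 2)*(z + 2)*(z + 3)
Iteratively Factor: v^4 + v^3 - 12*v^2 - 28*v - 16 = (v - 4)*(v^3 + 5*v^2 + 8*v + 4) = (v - 4)*(v + 2)*(v^2 + 3*v + 2) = (v - 4)*(v + 2)^2*(v + 1)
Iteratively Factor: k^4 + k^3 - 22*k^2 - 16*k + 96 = (k + 3)*(k^3 - 2*k^2 - 16*k + 32) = (k - 4)*(k + 3)*(k^2 + 2*k - 8) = (k - 4)*(k + 3)*(k + 4)*(k - 2)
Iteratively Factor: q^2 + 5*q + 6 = (q + 2)*(q + 3)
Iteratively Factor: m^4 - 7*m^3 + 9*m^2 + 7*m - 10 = (m - 2)*(m^3 - 5*m^2 - m + 5) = (m - 2)*(m - 1)*(m^2 - 4*m - 5) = (m - 2)*(m - 1)*(m + 1)*(m - 5)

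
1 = 1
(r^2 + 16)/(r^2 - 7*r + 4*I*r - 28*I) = (r - 4*I)/(r - 7)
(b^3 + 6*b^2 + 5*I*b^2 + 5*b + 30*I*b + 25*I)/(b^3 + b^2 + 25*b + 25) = (b + 5)/(b - 5*I)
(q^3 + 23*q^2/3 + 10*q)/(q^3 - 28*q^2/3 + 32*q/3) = (3*q^2 + 23*q + 30)/(3*q^2 - 28*q + 32)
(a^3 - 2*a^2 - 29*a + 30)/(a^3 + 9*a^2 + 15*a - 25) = (a - 6)/(a + 5)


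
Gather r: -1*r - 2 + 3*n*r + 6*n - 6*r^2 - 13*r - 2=6*n - 6*r^2 + r*(3*n - 14) - 4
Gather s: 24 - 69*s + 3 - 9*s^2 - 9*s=-9*s^2 - 78*s + 27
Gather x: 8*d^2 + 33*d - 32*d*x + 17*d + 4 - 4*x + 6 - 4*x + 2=8*d^2 + 50*d + x*(-32*d - 8) + 12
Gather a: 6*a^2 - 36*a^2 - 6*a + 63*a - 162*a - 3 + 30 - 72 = -30*a^2 - 105*a - 45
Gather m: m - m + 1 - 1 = 0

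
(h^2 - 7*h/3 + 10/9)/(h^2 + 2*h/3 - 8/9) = (3*h - 5)/(3*h + 4)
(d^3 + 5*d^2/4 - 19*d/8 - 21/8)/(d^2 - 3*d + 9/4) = (4*d^2 + 11*d + 7)/(2*(2*d - 3))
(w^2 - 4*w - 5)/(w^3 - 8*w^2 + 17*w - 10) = (w + 1)/(w^2 - 3*w + 2)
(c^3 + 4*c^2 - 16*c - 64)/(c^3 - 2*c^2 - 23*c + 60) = (c^2 + 8*c + 16)/(c^2 + 2*c - 15)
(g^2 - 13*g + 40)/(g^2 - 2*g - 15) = (g - 8)/(g + 3)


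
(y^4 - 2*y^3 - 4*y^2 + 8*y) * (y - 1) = y^5 - 3*y^4 - 2*y^3 + 12*y^2 - 8*y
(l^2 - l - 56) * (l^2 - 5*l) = l^4 - 6*l^3 - 51*l^2 + 280*l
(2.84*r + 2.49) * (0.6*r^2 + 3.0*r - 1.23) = 1.704*r^3 + 10.014*r^2 + 3.9768*r - 3.0627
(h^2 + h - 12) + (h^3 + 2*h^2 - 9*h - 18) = h^3 + 3*h^2 - 8*h - 30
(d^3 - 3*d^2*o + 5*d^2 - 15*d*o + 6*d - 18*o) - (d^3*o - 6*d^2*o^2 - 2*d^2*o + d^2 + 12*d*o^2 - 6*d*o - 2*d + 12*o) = -d^3*o + d^3 + 6*d^2*o^2 - d^2*o + 4*d^2 - 12*d*o^2 - 9*d*o + 8*d - 30*o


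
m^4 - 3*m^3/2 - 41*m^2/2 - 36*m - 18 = (m - 6)*(m + 1)*(m + 3/2)*(m + 2)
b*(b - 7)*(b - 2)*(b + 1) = b^4 - 8*b^3 + 5*b^2 + 14*b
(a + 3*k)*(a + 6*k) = a^2 + 9*a*k + 18*k^2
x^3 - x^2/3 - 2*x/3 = x*(x - 1)*(x + 2/3)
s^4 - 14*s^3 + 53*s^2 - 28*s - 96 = (s - 8)*(s - 4)*(s - 3)*(s + 1)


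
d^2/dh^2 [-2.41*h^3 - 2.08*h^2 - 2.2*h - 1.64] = -14.46*h - 4.16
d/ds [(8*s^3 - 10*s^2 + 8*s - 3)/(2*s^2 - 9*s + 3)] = (16*s^4 - 144*s^3 + 146*s^2 - 48*s - 3)/(4*s^4 - 36*s^3 + 93*s^2 - 54*s + 9)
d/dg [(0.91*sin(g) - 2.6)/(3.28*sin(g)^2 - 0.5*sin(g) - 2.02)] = (-2.9848*sin(g)^2 + 17.056*sin(g) - 3.1382)*cos(g)/(10.7584*sin(g)^4 - 3.28*sin(g)^3 - 13.0012*sin(g)^2 + 2.02*sin(g) + 4.0804)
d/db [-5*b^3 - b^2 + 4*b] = -15*b^2 - 2*b + 4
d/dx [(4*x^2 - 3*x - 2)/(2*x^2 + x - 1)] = 5*(2*x^2 + 1)/(4*x^4 + 4*x^3 - 3*x^2 - 2*x + 1)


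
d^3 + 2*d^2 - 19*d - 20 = (d - 4)*(d + 1)*(d + 5)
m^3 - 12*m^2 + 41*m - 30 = (m - 6)*(m - 5)*(m - 1)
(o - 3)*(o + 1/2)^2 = o^3 - 2*o^2 - 11*o/4 - 3/4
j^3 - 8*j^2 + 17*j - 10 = (j - 5)*(j - 2)*(j - 1)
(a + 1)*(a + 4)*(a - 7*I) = a^3 + 5*a^2 - 7*I*a^2 + 4*a - 35*I*a - 28*I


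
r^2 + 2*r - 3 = (r - 1)*(r + 3)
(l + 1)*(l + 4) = l^2 + 5*l + 4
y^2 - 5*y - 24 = (y - 8)*(y + 3)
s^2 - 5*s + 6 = (s - 3)*(s - 2)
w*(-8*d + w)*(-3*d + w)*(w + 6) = 24*d^2*w^2 + 144*d^2*w - 11*d*w^3 - 66*d*w^2 + w^4 + 6*w^3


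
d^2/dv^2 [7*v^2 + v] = 14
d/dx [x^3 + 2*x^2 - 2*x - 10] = 3*x^2 + 4*x - 2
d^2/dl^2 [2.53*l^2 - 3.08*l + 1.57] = 5.06000000000000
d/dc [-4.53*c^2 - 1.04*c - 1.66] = -9.06*c - 1.04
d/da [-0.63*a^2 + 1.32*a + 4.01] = 1.32 - 1.26*a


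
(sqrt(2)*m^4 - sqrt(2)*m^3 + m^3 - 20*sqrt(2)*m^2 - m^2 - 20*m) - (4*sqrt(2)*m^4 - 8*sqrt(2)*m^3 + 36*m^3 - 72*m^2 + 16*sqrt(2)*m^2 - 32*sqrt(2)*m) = -3*sqrt(2)*m^4 - 35*m^3 + 7*sqrt(2)*m^3 - 36*sqrt(2)*m^2 + 71*m^2 - 20*m + 32*sqrt(2)*m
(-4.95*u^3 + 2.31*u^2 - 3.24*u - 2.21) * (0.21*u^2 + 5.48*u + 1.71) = -1.0395*u^5 - 26.6409*u^4 + 3.5139*u^3 - 14.2692*u^2 - 17.6512*u - 3.7791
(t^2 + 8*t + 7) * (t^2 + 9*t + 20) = t^4 + 17*t^3 + 99*t^2 + 223*t + 140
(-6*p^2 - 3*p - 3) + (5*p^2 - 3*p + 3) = -p^2 - 6*p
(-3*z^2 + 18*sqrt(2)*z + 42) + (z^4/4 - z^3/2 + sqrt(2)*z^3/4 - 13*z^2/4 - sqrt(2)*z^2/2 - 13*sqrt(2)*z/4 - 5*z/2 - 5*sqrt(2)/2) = z^4/4 - z^3/2 + sqrt(2)*z^3/4 - 25*z^2/4 - sqrt(2)*z^2/2 - 5*z/2 + 59*sqrt(2)*z/4 - 5*sqrt(2)/2 + 42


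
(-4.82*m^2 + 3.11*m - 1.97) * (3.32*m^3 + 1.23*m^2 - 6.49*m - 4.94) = -16.0024*m^5 + 4.3966*m^4 + 28.5667*m^3 + 1.2038*m^2 - 2.5781*m + 9.7318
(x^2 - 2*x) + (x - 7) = x^2 - x - 7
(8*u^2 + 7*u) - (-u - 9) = 8*u^2 + 8*u + 9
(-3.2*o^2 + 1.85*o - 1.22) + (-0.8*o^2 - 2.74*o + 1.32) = -4.0*o^2 - 0.89*o + 0.1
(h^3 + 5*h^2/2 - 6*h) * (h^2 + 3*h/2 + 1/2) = h^5 + 4*h^4 - 7*h^3/4 - 31*h^2/4 - 3*h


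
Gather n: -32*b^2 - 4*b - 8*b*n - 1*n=-32*b^2 - 4*b + n*(-8*b - 1)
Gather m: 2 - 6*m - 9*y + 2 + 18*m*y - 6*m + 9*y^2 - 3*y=m*(18*y - 12) + 9*y^2 - 12*y + 4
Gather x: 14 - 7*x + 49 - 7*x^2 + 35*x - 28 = -7*x^2 + 28*x + 35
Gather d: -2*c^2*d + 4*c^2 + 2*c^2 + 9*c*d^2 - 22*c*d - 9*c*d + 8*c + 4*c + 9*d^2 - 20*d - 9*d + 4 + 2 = 6*c^2 + 12*c + d^2*(9*c + 9) + d*(-2*c^2 - 31*c - 29) + 6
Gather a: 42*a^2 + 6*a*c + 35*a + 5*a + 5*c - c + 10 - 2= 42*a^2 + a*(6*c + 40) + 4*c + 8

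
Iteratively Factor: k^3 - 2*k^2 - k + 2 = (k - 2)*(k^2 - 1) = (k - 2)*(k - 1)*(k + 1)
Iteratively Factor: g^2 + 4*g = (g + 4)*(g)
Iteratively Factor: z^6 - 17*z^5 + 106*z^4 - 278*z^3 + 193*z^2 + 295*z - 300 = (z - 5)*(z^5 - 12*z^4 + 46*z^3 - 48*z^2 - 47*z + 60) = (z - 5)*(z - 3)*(z^4 - 9*z^3 + 19*z^2 + 9*z - 20) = (z - 5)^2*(z - 3)*(z^3 - 4*z^2 - z + 4) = (z - 5)^2*(z - 3)*(z + 1)*(z^2 - 5*z + 4) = (z - 5)^2*(z - 4)*(z - 3)*(z + 1)*(z - 1)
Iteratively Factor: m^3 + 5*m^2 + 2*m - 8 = (m + 4)*(m^2 + m - 2) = (m - 1)*(m + 4)*(m + 2)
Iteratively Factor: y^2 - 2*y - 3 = (y + 1)*(y - 3)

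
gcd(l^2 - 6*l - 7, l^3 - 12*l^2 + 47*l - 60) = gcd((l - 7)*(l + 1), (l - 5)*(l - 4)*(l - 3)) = 1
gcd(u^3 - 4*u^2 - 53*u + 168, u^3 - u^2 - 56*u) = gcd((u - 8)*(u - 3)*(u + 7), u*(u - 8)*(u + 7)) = u^2 - u - 56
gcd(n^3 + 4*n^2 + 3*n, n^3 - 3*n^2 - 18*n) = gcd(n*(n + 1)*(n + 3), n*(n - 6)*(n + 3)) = n^2 + 3*n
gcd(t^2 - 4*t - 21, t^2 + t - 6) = t + 3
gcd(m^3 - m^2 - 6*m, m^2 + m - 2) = m + 2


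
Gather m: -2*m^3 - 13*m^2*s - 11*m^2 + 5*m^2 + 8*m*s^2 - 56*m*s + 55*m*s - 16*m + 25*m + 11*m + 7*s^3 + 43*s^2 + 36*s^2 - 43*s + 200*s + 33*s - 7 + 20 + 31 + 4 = -2*m^3 + m^2*(-13*s - 6) + m*(8*s^2 - s + 20) + 7*s^3 + 79*s^2 + 190*s + 48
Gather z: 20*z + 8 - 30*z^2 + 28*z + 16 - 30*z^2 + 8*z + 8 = -60*z^2 + 56*z + 32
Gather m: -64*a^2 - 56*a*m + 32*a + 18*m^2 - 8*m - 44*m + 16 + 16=-64*a^2 + 32*a + 18*m^2 + m*(-56*a - 52) + 32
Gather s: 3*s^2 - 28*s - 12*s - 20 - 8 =3*s^2 - 40*s - 28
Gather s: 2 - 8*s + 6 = 8 - 8*s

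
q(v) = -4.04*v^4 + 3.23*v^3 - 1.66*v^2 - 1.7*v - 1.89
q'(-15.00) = 56768.35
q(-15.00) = -215776.14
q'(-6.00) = 3857.62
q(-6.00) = -5984.97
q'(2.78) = -283.24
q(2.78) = -191.35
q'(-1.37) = 62.59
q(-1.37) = -25.21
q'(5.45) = -2347.94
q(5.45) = -3101.84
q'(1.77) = -66.83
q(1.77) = -31.84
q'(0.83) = -7.02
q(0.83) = -4.52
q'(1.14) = -16.83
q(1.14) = -8.02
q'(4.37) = -1179.77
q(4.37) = -1244.82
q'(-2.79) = 433.95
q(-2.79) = -325.01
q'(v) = -16.16*v^3 + 9.69*v^2 - 3.32*v - 1.7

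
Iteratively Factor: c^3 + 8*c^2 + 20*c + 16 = (c + 4)*(c^2 + 4*c + 4) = (c + 2)*(c + 4)*(c + 2)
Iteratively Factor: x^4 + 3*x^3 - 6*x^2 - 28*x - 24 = (x + 2)*(x^3 + x^2 - 8*x - 12) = (x - 3)*(x + 2)*(x^2 + 4*x + 4) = (x - 3)*(x + 2)^2*(x + 2)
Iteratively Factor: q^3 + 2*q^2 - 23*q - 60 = (q + 3)*(q^2 - q - 20) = (q - 5)*(q + 3)*(q + 4)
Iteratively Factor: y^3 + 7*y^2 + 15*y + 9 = (y + 3)*(y^2 + 4*y + 3) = (y + 1)*(y + 3)*(y + 3)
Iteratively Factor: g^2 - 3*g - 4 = (g + 1)*(g - 4)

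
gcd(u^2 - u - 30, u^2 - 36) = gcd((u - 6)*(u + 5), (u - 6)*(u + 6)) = u - 6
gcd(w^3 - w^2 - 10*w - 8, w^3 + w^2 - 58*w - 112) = w + 2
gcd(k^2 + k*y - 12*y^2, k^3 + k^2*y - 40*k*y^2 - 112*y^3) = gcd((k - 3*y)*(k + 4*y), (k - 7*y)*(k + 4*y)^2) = k + 4*y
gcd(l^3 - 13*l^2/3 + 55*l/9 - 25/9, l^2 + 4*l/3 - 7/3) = l - 1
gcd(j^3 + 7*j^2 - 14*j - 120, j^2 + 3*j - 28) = j - 4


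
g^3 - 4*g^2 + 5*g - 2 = (g - 2)*(g - 1)^2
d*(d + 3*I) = d^2 + 3*I*d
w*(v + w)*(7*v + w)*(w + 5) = 7*v^2*w^2 + 35*v^2*w + 8*v*w^3 + 40*v*w^2 + w^4 + 5*w^3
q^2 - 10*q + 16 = (q - 8)*(q - 2)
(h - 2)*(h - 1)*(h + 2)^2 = h^4 + h^3 - 6*h^2 - 4*h + 8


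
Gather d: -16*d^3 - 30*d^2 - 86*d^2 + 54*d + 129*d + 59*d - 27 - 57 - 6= -16*d^3 - 116*d^2 + 242*d - 90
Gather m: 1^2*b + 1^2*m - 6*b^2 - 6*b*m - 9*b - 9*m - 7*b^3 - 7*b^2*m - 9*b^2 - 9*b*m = -7*b^3 - 15*b^2 - 8*b + m*(-7*b^2 - 15*b - 8)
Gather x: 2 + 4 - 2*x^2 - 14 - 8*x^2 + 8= -10*x^2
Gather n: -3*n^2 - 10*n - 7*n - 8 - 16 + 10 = -3*n^2 - 17*n - 14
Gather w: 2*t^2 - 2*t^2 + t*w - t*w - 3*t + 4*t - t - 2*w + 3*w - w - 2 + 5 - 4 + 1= 0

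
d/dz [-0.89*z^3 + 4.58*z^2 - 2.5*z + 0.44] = -2.67*z^2 + 9.16*z - 2.5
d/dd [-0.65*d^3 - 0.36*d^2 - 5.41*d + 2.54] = -1.95*d^2 - 0.72*d - 5.41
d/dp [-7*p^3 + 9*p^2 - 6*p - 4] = -21*p^2 + 18*p - 6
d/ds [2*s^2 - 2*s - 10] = 4*s - 2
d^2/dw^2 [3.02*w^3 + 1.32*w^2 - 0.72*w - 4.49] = 18.12*w + 2.64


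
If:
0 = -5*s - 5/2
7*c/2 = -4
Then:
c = -8/7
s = -1/2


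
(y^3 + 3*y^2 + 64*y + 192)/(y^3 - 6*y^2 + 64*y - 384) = (y + 3)/(y - 6)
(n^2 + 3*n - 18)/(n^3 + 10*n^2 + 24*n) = (n - 3)/(n*(n + 4))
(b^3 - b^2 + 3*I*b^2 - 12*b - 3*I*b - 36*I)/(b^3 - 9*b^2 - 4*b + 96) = (b + 3*I)/(b - 8)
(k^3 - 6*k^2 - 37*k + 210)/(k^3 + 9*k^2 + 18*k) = (k^2 - 12*k + 35)/(k*(k + 3))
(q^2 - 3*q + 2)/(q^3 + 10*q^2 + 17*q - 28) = (q - 2)/(q^2 + 11*q + 28)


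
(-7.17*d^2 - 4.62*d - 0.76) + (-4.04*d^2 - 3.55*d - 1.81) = -11.21*d^2 - 8.17*d - 2.57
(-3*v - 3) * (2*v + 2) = -6*v^2 - 12*v - 6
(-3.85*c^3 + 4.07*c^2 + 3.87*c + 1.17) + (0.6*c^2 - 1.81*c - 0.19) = -3.85*c^3 + 4.67*c^2 + 2.06*c + 0.98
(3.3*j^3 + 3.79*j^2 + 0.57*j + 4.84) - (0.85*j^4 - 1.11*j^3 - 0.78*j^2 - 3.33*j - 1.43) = -0.85*j^4 + 4.41*j^3 + 4.57*j^2 + 3.9*j + 6.27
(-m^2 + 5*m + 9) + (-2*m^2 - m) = -3*m^2 + 4*m + 9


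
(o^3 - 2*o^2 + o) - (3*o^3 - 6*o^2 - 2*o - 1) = -2*o^3 + 4*o^2 + 3*o + 1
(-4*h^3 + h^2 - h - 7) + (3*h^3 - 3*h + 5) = -h^3 + h^2 - 4*h - 2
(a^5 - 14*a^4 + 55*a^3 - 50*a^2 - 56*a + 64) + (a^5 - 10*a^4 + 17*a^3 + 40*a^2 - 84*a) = 2*a^5 - 24*a^4 + 72*a^3 - 10*a^2 - 140*a + 64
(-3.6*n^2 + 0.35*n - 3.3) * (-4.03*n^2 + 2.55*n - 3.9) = 14.508*n^4 - 10.5905*n^3 + 28.2315*n^2 - 9.78*n + 12.87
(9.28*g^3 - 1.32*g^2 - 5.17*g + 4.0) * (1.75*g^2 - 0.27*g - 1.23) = 16.24*g^5 - 4.8156*g^4 - 20.1055*g^3 + 10.0195*g^2 + 5.2791*g - 4.92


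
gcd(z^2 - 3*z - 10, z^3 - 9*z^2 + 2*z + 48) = z + 2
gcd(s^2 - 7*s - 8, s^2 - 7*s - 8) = s^2 - 7*s - 8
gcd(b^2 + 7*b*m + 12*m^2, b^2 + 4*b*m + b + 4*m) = b + 4*m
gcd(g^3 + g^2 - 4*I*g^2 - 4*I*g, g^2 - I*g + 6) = 1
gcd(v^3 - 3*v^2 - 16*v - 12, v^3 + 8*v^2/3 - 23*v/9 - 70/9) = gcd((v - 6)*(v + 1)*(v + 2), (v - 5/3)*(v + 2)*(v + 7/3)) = v + 2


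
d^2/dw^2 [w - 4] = 0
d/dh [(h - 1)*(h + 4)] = 2*h + 3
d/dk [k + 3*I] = 1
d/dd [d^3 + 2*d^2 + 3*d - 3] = 3*d^2 + 4*d + 3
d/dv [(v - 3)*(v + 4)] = 2*v + 1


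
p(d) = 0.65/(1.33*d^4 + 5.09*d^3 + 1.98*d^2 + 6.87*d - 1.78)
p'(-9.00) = 0.00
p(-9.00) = 0.00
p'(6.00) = -0.00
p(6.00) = 0.00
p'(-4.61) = 0.01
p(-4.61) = 0.01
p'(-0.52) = -0.18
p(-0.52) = -0.12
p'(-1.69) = -0.03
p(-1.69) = -0.03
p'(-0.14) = -0.58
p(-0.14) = -0.24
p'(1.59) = -0.03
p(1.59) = 0.02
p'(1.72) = -0.02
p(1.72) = 0.01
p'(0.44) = -1.76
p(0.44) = 0.31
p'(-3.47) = 0.06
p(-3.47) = -0.03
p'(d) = 0.65*(-5.32*d^3 - 15.27*d^2 - 3.96*d - 6.87)/(1.33*d^4 + 5.09*d^3 + 1.98*d^2 + 6.87*d - 1.78)^2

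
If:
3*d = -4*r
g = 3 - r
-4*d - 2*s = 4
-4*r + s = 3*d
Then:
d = -1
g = 9/4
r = 3/4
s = 0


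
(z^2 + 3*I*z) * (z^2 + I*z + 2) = z^4 + 4*I*z^3 - z^2 + 6*I*z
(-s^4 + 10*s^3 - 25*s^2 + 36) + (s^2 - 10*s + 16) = -s^4 + 10*s^3 - 24*s^2 - 10*s + 52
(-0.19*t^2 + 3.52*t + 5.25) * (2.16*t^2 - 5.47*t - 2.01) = -0.4104*t^4 + 8.6425*t^3 - 7.5325*t^2 - 35.7927*t - 10.5525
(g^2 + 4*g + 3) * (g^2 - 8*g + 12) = g^4 - 4*g^3 - 17*g^2 + 24*g + 36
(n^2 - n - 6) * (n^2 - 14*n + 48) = n^4 - 15*n^3 + 56*n^2 + 36*n - 288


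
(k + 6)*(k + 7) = k^2 + 13*k + 42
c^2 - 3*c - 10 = (c - 5)*(c + 2)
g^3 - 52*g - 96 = (g - 8)*(g + 2)*(g + 6)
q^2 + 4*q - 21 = (q - 3)*(q + 7)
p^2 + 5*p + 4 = (p + 1)*(p + 4)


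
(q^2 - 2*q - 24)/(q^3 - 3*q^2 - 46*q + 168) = (q + 4)/(q^2 + 3*q - 28)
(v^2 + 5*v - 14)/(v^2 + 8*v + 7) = (v - 2)/(v + 1)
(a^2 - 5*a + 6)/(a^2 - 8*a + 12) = (a - 3)/(a - 6)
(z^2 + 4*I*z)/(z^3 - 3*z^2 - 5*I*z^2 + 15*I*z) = (z + 4*I)/(z^2 - 3*z - 5*I*z + 15*I)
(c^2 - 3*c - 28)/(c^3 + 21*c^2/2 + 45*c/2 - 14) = 2*(c - 7)/(2*c^2 + 13*c - 7)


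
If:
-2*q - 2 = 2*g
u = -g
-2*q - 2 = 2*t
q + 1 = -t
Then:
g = -u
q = u - 1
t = -u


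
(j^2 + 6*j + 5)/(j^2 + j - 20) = (j + 1)/(j - 4)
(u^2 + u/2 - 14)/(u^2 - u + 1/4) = 2*(2*u^2 + u - 28)/(4*u^2 - 4*u + 1)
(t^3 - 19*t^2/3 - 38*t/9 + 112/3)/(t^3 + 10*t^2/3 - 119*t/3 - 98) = (t - 8/3)/(t + 7)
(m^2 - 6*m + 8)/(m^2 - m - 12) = (m - 2)/(m + 3)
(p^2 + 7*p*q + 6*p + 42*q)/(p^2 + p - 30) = (p + 7*q)/(p - 5)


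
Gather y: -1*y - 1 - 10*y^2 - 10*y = -10*y^2 - 11*y - 1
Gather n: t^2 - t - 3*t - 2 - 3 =t^2 - 4*t - 5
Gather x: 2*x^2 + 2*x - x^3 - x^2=-x^3 + x^2 + 2*x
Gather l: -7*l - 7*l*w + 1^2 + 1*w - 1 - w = l*(-7*w - 7)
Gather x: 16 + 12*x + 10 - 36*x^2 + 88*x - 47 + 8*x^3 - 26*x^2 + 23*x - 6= 8*x^3 - 62*x^2 + 123*x - 27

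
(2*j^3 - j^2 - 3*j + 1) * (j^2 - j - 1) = 2*j^5 - 3*j^4 - 4*j^3 + 5*j^2 + 2*j - 1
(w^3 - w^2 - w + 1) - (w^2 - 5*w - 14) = w^3 - 2*w^2 + 4*w + 15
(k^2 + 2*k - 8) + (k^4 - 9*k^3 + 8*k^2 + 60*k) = k^4 - 9*k^3 + 9*k^2 + 62*k - 8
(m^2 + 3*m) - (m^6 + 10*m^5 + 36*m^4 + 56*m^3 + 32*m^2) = -m^6 - 10*m^5 - 36*m^4 - 56*m^3 - 31*m^2 + 3*m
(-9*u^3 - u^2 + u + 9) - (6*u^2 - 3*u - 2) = -9*u^3 - 7*u^2 + 4*u + 11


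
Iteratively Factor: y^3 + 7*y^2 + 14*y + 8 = (y + 2)*(y^2 + 5*y + 4) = (y + 1)*(y + 2)*(y + 4)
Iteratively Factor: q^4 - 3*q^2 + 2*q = (q - 1)*(q^3 + q^2 - 2*q) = (q - 1)*(q + 2)*(q^2 - q) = (q - 1)^2*(q + 2)*(q)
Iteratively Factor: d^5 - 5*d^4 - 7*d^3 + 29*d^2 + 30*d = (d - 5)*(d^4 - 7*d^2 - 6*d) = (d - 5)*(d + 1)*(d^3 - d^2 - 6*d) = (d - 5)*(d - 3)*(d + 1)*(d^2 + 2*d) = (d - 5)*(d - 3)*(d + 1)*(d + 2)*(d)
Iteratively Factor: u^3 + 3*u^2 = (u + 3)*(u^2) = u*(u + 3)*(u)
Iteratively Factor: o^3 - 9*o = (o - 3)*(o^2 + 3*o) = o*(o - 3)*(o + 3)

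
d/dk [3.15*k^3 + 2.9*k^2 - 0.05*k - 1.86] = 9.45*k^2 + 5.8*k - 0.05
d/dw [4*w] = 4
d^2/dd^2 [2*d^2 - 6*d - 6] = 4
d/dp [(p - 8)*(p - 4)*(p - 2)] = 3*p^2 - 28*p + 56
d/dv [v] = 1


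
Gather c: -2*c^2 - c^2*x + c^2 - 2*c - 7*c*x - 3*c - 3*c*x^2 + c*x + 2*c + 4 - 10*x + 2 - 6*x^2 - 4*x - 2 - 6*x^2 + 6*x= c^2*(-x - 1) + c*(-3*x^2 - 6*x - 3) - 12*x^2 - 8*x + 4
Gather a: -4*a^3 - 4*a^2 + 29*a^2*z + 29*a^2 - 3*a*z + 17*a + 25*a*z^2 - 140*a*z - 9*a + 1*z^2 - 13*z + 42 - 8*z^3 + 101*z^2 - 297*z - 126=-4*a^3 + a^2*(29*z + 25) + a*(25*z^2 - 143*z + 8) - 8*z^3 + 102*z^2 - 310*z - 84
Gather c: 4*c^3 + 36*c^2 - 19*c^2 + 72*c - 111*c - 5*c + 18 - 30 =4*c^3 + 17*c^2 - 44*c - 12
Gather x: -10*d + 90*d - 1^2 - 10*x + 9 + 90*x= 80*d + 80*x + 8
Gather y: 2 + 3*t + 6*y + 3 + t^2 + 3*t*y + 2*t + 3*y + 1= t^2 + 5*t + y*(3*t + 9) + 6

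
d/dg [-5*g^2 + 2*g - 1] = 2 - 10*g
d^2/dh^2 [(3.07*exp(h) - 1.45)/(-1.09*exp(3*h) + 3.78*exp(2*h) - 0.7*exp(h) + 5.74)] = (-14.589868*exp(6*h) + 53.451747*exp(5*h) - 100.212938*exp(4*h) - 172.738706*exp(3*h) + 469.800954*exp(2*h) - 137.46852*exp(h) - 95.323032)*exp(h)/(1.295029*exp(9*h) - 13.473054*exp(8*h) + 49.218078*exp(7*h) - 91.774074*exp(6*h) + 173.507628*exp(5*h) - 277.880568*exp(4*h) + 199.209892*exp(3*h) - 382.063584*exp(2*h) + 69.18996*exp(h) - 189.119224)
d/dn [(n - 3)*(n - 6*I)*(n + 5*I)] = 3*n^2 - 2*n*(3 + I) + 30 + 3*I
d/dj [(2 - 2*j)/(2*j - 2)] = 0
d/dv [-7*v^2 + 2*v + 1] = 2 - 14*v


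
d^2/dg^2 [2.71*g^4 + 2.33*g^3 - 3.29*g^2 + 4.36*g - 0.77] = 32.52*g^2 + 13.98*g - 6.58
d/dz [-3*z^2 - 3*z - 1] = -6*z - 3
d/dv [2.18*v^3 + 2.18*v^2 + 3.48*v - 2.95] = 6.54*v^2 + 4.36*v + 3.48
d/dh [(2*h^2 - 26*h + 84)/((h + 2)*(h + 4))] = 2*(19*h^2 - 68*h - 356)/(h^4 + 12*h^3 + 52*h^2 + 96*h + 64)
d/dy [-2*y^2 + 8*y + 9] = 8 - 4*y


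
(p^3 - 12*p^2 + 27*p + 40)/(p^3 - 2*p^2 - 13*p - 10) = (p - 8)/(p + 2)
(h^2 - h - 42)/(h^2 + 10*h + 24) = (h - 7)/(h + 4)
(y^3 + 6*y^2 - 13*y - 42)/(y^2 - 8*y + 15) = (y^2 + 9*y + 14)/(y - 5)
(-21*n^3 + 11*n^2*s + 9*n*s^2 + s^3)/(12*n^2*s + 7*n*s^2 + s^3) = (-7*n^2 + 6*n*s + s^2)/(s*(4*n + s))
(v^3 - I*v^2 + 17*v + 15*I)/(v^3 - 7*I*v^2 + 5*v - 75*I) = (v + I)/(v - 5*I)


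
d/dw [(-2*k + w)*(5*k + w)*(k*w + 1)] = -10*k^3 + 6*k^2*w + 3*k*w^2 + 3*k + 2*w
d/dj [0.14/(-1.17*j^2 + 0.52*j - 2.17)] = (0.3276*j - 0.0728)/(1.17*j^2 - 0.52*j + 2.17)^2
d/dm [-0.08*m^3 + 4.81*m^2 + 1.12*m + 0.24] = -0.24*m^2 + 9.62*m + 1.12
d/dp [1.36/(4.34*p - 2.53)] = -5.9024/(4.34*p - 2.53)^2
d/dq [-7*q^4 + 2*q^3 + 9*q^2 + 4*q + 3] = -28*q^3 + 6*q^2 + 18*q + 4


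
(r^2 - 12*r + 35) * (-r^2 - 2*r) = -r^4 + 10*r^3 - 11*r^2 - 70*r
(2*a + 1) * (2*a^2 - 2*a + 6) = 4*a^3 - 2*a^2 + 10*a + 6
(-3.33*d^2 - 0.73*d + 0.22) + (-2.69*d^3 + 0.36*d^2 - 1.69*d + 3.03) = -2.69*d^3 - 2.97*d^2 - 2.42*d + 3.25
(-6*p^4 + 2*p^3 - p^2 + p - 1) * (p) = -6*p^5 + 2*p^4 - p^3 + p^2 - p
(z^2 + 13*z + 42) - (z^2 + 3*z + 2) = 10*z + 40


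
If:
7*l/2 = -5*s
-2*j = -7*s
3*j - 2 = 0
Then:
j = 2/3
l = -40/147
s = 4/21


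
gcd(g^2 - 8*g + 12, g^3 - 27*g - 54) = g - 6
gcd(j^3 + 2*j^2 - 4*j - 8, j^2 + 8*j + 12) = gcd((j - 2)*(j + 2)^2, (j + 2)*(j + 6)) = j + 2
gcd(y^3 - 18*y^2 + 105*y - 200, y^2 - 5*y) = y - 5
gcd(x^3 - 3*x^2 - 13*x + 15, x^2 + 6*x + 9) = x + 3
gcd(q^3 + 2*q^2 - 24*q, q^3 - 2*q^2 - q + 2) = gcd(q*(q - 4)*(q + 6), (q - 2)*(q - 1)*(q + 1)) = 1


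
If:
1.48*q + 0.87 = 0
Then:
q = -0.59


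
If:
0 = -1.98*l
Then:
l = 0.00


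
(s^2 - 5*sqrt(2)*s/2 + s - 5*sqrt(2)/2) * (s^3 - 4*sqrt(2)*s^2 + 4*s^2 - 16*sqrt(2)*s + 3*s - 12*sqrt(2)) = s^5 - 13*sqrt(2)*s^4/2 + 5*s^4 - 65*sqrt(2)*s^3/2 + 27*s^3 - 91*sqrt(2)*s^2/2 + 103*s^2 - 39*sqrt(2)*s/2 + 140*s + 60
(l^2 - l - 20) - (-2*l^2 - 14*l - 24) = 3*l^2 + 13*l + 4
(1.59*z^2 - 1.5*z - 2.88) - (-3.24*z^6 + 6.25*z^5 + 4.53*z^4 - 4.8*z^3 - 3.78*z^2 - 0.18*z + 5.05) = 3.24*z^6 - 6.25*z^5 - 4.53*z^4 + 4.8*z^3 + 5.37*z^2 - 1.32*z - 7.93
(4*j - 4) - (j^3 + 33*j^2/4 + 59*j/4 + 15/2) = -j^3 - 33*j^2/4 - 43*j/4 - 23/2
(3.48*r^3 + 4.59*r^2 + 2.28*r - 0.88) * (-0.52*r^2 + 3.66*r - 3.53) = -1.8096*r^5 + 10.35*r^4 + 3.3294*r^3 - 7.4003*r^2 - 11.2692*r + 3.1064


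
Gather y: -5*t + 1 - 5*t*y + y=-5*t + y*(1 - 5*t) + 1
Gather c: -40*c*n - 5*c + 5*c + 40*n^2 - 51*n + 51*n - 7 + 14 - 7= -40*c*n + 40*n^2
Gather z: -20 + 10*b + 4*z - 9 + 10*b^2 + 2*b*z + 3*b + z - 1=10*b^2 + 13*b + z*(2*b + 5) - 30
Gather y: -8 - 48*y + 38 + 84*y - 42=36*y - 12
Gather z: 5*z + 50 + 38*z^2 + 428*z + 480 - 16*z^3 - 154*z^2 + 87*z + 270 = -16*z^3 - 116*z^2 + 520*z + 800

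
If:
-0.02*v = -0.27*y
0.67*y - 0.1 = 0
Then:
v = 2.01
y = 0.15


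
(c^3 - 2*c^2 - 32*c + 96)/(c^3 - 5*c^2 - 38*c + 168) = (c - 4)/(c - 7)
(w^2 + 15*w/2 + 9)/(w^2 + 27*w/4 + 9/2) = 2*(2*w + 3)/(4*w + 3)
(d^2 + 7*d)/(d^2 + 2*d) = (d + 7)/(d + 2)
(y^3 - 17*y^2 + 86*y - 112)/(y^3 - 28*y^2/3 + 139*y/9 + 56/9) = 9*(y^2 - 10*y + 16)/(9*y^2 - 21*y - 8)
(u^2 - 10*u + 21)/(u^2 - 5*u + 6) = (u - 7)/(u - 2)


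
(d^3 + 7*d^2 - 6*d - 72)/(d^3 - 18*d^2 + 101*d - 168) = (d^2 + 10*d + 24)/(d^2 - 15*d + 56)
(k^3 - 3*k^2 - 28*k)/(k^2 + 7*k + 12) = k*(k - 7)/(k + 3)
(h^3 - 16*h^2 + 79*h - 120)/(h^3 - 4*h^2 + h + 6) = (h^2 - 13*h + 40)/(h^2 - h - 2)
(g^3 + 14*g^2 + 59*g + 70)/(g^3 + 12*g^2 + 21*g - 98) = (g^2 + 7*g + 10)/(g^2 + 5*g - 14)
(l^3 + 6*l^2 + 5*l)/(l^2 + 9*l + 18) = l*(l^2 + 6*l + 5)/(l^2 + 9*l + 18)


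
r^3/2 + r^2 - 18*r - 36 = (r/2 + 1)*(r - 6)*(r + 6)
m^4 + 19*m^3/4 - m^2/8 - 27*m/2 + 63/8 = (m - 1)*(m - 3/4)*(m + 3)*(m + 7/2)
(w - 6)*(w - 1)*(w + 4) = w^3 - 3*w^2 - 22*w + 24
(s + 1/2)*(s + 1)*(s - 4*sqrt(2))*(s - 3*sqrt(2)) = s^4 - 7*sqrt(2)*s^3 + 3*s^3/2 - 21*sqrt(2)*s^2/2 + 49*s^2/2 - 7*sqrt(2)*s/2 + 36*s + 12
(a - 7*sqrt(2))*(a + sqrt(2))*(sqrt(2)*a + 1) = sqrt(2)*a^3 - 11*a^2 - 20*sqrt(2)*a - 14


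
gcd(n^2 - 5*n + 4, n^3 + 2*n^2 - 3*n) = n - 1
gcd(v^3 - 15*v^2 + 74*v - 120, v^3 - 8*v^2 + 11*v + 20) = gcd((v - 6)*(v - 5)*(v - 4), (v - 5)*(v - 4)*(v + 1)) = v^2 - 9*v + 20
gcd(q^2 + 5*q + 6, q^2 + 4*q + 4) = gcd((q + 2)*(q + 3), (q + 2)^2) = q + 2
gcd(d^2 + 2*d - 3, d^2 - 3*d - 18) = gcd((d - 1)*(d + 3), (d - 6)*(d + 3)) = d + 3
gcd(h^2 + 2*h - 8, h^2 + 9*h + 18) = 1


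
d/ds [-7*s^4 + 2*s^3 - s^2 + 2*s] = -28*s^3 + 6*s^2 - 2*s + 2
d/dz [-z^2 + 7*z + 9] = 7 - 2*z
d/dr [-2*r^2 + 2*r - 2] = 2 - 4*r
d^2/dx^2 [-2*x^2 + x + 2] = -4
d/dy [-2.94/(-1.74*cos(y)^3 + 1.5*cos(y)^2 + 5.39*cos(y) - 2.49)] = (15.3468*cos(y)^2 - 8.82*cos(y) - 15.8466)*sin(y)/(1.74*cos(y)^3 - 1.5*cos(y)^2 - 5.39*cos(y) + 2.49)^2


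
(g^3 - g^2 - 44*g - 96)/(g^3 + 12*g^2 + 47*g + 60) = (g - 8)/(g + 5)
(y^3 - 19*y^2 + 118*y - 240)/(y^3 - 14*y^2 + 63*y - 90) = (y - 8)/(y - 3)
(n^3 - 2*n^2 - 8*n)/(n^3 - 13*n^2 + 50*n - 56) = n*(n + 2)/(n^2 - 9*n + 14)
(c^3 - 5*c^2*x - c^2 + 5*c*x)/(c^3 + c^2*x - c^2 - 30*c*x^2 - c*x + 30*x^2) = c/(c + 6*x)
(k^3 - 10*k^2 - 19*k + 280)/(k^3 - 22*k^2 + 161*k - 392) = (k + 5)/(k - 7)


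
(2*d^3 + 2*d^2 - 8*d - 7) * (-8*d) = -16*d^4 - 16*d^3 + 64*d^2 + 56*d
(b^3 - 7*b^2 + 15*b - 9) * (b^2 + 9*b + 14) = b^5 + 2*b^4 - 34*b^3 + 28*b^2 + 129*b - 126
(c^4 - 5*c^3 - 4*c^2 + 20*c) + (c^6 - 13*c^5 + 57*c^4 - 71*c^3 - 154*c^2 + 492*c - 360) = c^6 - 13*c^5 + 58*c^4 - 76*c^3 - 158*c^2 + 512*c - 360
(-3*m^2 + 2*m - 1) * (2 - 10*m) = 30*m^3 - 26*m^2 + 14*m - 2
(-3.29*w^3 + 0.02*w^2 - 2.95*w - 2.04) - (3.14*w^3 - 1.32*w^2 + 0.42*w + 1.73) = -6.43*w^3 + 1.34*w^2 - 3.37*w - 3.77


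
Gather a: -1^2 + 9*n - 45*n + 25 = 24 - 36*n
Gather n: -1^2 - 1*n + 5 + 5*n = 4*n + 4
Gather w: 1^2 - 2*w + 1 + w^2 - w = w^2 - 3*w + 2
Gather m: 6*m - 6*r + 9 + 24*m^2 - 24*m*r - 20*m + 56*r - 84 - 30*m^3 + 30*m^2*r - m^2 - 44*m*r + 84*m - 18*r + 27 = -30*m^3 + m^2*(30*r + 23) + m*(70 - 68*r) + 32*r - 48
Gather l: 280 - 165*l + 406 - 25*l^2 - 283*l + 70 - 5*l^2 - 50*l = -30*l^2 - 498*l + 756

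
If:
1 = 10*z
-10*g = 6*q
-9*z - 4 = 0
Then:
No Solution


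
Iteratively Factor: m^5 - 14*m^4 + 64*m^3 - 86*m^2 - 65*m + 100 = (m - 5)*(m^4 - 9*m^3 + 19*m^2 + 9*m - 20) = (m - 5)*(m + 1)*(m^3 - 10*m^2 + 29*m - 20) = (m - 5)*(m - 1)*(m + 1)*(m^2 - 9*m + 20) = (m - 5)^2*(m - 1)*(m + 1)*(m - 4)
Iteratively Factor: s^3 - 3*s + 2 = (s - 1)*(s^2 + s - 2) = (s - 1)^2*(s + 2)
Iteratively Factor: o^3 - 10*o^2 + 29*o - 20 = (o - 4)*(o^2 - 6*o + 5) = (o - 4)*(o - 1)*(o - 5)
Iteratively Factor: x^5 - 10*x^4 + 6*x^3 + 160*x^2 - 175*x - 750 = (x - 5)*(x^4 - 5*x^3 - 19*x^2 + 65*x + 150) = (x - 5)*(x + 2)*(x^3 - 7*x^2 - 5*x + 75) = (x - 5)^2*(x + 2)*(x^2 - 2*x - 15) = (x - 5)^3*(x + 2)*(x + 3)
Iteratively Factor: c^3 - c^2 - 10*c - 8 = (c + 2)*(c^2 - 3*c - 4) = (c + 1)*(c + 2)*(c - 4)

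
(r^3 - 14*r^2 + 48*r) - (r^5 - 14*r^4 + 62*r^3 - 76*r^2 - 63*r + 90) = -r^5 + 14*r^4 - 61*r^3 + 62*r^2 + 111*r - 90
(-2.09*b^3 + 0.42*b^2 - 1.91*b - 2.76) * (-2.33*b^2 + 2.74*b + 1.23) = 4.8697*b^5 - 6.7052*b^4 + 3.0304*b^3 + 1.714*b^2 - 9.9117*b - 3.3948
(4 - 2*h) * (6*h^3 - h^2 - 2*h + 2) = -12*h^4 + 26*h^3 - 12*h + 8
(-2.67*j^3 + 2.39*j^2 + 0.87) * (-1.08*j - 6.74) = 2.8836*j^4 + 15.4146*j^3 - 16.1086*j^2 - 0.9396*j - 5.8638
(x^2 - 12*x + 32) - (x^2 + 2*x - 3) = 35 - 14*x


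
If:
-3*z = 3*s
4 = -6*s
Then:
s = -2/3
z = 2/3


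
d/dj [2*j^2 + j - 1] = 4*j + 1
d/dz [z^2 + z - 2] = 2*z + 1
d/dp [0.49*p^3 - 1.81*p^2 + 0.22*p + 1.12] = 1.47*p^2 - 3.62*p + 0.22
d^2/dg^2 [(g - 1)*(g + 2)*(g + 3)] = 6*g + 8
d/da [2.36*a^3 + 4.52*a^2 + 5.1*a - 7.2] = 7.08*a^2 + 9.04*a + 5.1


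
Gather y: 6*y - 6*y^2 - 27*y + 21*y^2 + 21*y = 15*y^2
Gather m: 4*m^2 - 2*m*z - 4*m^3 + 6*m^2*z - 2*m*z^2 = -4*m^3 + m^2*(6*z + 4) + m*(-2*z^2 - 2*z)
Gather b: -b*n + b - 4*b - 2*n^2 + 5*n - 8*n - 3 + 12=b*(-n - 3) - 2*n^2 - 3*n + 9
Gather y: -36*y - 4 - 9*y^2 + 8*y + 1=-9*y^2 - 28*y - 3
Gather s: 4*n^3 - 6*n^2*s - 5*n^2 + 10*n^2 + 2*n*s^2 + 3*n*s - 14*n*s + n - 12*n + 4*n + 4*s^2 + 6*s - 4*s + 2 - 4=4*n^3 + 5*n^2 - 7*n + s^2*(2*n + 4) + s*(-6*n^2 - 11*n + 2) - 2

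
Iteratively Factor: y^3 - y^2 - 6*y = (y - 3)*(y^2 + 2*y) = (y - 3)*(y + 2)*(y)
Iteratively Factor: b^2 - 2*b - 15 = (b - 5)*(b + 3)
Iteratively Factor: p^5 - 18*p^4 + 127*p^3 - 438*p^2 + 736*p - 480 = (p - 4)*(p^4 - 14*p^3 + 71*p^2 - 154*p + 120) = (p - 4)^2*(p^3 - 10*p^2 + 31*p - 30) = (p - 4)^2*(p - 3)*(p^2 - 7*p + 10) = (p - 5)*(p - 4)^2*(p - 3)*(p - 2)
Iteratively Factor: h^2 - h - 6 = (h - 3)*(h + 2)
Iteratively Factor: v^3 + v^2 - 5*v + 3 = (v - 1)*(v^2 + 2*v - 3) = (v - 1)^2*(v + 3)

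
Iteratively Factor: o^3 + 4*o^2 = (o)*(o^2 + 4*o) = o^2*(o + 4)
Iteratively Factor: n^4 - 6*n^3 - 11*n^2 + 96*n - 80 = (n - 5)*(n^3 - n^2 - 16*n + 16) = (n - 5)*(n - 1)*(n^2 - 16) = (n - 5)*(n - 1)*(n + 4)*(n - 4)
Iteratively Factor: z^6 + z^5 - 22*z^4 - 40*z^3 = (z)*(z^5 + z^4 - 22*z^3 - 40*z^2) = z*(z + 4)*(z^4 - 3*z^3 - 10*z^2) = z^2*(z + 4)*(z^3 - 3*z^2 - 10*z) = z^3*(z + 4)*(z^2 - 3*z - 10) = z^3*(z - 5)*(z + 4)*(z + 2)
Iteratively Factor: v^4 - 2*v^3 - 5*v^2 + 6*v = (v - 1)*(v^3 - v^2 - 6*v) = (v - 1)*(v + 2)*(v^2 - 3*v) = (v - 3)*(v - 1)*(v + 2)*(v)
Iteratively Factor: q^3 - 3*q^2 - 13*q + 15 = (q + 3)*(q^2 - 6*q + 5) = (q - 5)*(q + 3)*(q - 1)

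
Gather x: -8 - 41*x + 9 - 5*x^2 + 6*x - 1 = -5*x^2 - 35*x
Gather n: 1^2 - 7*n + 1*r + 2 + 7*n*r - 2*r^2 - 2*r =n*(7*r - 7) - 2*r^2 - r + 3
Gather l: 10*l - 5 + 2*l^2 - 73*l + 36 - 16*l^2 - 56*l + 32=-14*l^2 - 119*l + 63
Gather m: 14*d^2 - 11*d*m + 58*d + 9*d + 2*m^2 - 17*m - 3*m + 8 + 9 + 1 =14*d^2 + 67*d + 2*m^2 + m*(-11*d - 20) + 18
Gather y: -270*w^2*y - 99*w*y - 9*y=y*(-270*w^2 - 99*w - 9)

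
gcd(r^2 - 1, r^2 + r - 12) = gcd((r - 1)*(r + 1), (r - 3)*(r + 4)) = 1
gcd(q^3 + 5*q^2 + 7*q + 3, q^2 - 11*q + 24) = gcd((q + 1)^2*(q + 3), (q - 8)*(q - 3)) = 1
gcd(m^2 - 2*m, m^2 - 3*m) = m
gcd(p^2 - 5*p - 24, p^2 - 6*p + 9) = 1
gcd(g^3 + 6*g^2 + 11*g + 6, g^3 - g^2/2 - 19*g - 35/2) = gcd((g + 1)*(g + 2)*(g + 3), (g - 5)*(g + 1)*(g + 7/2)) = g + 1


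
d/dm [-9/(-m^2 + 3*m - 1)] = 9*(3 - 2*m)/(m^2 - 3*m + 1)^2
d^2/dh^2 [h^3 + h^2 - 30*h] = 6*h + 2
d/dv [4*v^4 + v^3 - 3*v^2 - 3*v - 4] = 16*v^3 + 3*v^2 - 6*v - 3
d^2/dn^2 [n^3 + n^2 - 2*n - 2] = 6*n + 2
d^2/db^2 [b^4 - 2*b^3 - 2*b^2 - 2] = 12*b^2 - 12*b - 4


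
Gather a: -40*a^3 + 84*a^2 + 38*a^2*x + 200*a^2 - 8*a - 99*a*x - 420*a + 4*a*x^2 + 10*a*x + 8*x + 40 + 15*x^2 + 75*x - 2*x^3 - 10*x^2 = -40*a^3 + a^2*(38*x + 284) + a*(4*x^2 - 89*x - 428) - 2*x^3 + 5*x^2 + 83*x + 40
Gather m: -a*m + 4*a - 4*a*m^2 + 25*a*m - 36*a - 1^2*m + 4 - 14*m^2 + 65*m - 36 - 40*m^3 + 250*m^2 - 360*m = -32*a - 40*m^3 + m^2*(236 - 4*a) + m*(24*a - 296) - 32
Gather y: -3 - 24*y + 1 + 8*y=-16*y - 2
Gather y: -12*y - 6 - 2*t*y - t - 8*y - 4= -t + y*(-2*t - 20) - 10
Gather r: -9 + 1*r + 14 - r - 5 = 0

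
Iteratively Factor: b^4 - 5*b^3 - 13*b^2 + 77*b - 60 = (b - 1)*(b^3 - 4*b^2 - 17*b + 60) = (b - 1)*(b + 4)*(b^2 - 8*b + 15) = (b - 5)*(b - 1)*(b + 4)*(b - 3)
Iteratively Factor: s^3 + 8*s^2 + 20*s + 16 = (s + 2)*(s^2 + 6*s + 8) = (s + 2)^2*(s + 4)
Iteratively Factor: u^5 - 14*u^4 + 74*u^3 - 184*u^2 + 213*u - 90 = (u - 3)*(u^4 - 11*u^3 + 41*u^2 - 61*u + 30) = (u - 5)*(u - 3)*(u^3 - 6*u^2 + 11*u - 6) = (u - 5)*(u - 3)*(u - 2)*(u^2 - 4*u + 3) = (u - 5)*(u - 3)*(u - 2)*(u - 1)*(u - 3)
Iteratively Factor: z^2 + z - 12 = (z + 4)*(z - 3)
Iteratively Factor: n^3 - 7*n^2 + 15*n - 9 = (n - 3)*(n^2 - 4*n + 3) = (n - 3)^2*(n - 1)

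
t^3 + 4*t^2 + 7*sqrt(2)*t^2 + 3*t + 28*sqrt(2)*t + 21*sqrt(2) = (t + 1)*(t + 3)*(t + 7*sqrt(2))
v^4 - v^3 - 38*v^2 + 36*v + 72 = (v - 6)*(v - 2)*(v + 1)*(v + 6)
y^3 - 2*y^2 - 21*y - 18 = (y - 6)*(y + 1)*(y + 3)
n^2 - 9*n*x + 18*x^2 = (n - 6*x)*(n - 3*x)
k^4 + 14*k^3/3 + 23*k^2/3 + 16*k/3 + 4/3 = (k + 2/3)*(k + 1)^2*(k + 2)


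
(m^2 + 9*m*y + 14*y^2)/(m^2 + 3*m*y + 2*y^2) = (m + 7*y)/(m + y)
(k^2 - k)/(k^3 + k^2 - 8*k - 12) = k*(k - 1)/(k^3 + k^2 - 8*k - 12)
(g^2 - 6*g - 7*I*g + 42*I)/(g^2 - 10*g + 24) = (g - 7*I)/(g - 4)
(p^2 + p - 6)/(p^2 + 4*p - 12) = (p + 3)/(p + 6)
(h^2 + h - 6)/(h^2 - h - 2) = (h + 3)/(h + 1)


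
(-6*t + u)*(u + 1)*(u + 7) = -6*t*u^2 - 48*t*u - 42*t + u^3 + 8*u^2 + 7*u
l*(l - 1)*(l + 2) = l^3 + l^2 - 2*l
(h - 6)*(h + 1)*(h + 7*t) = h^3 + 7*h^2*t - 5*h^2 - 35*h*t - 6*h - 42*t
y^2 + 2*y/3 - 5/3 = (y - 1)*(y + 5/3)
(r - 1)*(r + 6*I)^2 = r^3 - r^2 + 12*I*r^2 - 36*r - 12*I*r + 36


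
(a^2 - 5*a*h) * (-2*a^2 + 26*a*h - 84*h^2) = -2*a^4 + 36*a^3*h - 214*a^2*h^2 + 420*a*h^3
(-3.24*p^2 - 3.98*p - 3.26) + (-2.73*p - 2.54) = -3.24*p^2 - 6.71*p - 5.8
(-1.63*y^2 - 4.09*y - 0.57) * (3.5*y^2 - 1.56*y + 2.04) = -5.705*y^4 - 11.7722*y^3 + 1.0602*y^2 - 7.4544*y - 1.1628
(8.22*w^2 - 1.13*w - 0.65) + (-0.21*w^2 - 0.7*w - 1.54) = 8.01*w^2 - 1.83*w - 2.19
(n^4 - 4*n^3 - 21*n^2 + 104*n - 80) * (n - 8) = n^5 - 12*n^4 + 11*n^3 + 272*n^2 - 912*n + 640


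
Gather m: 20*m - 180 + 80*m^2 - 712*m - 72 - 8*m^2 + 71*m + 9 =72*m^2 - 621*m - 243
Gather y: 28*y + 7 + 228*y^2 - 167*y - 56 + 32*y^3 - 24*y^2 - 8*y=32*y^3 + 204*y^2 - 147*y - 49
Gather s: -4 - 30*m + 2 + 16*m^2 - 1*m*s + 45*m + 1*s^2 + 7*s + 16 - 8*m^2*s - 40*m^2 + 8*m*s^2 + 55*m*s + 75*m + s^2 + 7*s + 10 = -24*m^2 + 90*m + s^2*(8*m + 2) + s*(-8*m^2 + 54*m + 14) + 24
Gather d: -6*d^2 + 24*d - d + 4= -6*d^2 + 23*d + 4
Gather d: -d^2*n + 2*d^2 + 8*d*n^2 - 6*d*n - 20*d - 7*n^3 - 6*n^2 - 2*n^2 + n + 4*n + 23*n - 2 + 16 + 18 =d^2*(2 - n) + d*(8*n^2 - 6*n - 20) - 7*n^3 - 8*n^2 + 28*n + 32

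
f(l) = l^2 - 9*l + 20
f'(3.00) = -3.00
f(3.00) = 2.00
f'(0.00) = -9.00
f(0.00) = 20.00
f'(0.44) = -8.12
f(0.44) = 16.23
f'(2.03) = -4.94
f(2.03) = 5.85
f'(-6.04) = -21.08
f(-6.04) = 110.84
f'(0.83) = -7.34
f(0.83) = 13.22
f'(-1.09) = -11.18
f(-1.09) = 31.00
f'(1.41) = -6.18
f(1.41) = 9.30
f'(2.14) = -4.72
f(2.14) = 5.32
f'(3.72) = -1.56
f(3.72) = 0.36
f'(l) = 2*l - 9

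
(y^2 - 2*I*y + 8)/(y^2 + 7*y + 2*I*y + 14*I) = (y - 4*I)/(y + 7)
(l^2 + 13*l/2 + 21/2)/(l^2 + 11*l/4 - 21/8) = 4*(l + 3)/(4*l - 3)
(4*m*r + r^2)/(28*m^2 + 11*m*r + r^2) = r/(7*m + r)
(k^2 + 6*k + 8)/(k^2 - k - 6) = (k + 4)/(k - 3)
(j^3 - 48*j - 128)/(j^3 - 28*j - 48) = (-j^3 + 48*j + 128)/(-j^3 + 28*j + 48)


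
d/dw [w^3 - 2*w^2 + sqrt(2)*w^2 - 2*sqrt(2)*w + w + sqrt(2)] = 3*w^2 - 4*w + 2*sqrt(2)*w - 2*sqrt(2) + 1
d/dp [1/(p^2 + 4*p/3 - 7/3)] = 6*(-3*p - 2)/(3*p^2 + 4*p - 7)^2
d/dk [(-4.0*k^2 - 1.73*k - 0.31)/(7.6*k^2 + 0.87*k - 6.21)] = (9.668*k^2 + 54.392*k + 11.013)/(57.76*k^4 + 13.224*k^3 - 93.6351*k^2 - 10.8054*k + 38.5641)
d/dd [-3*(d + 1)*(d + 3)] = -6*d - 12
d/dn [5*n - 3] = 5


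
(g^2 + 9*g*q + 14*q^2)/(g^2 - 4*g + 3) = (g^2 + 9*g*q + 14*q^2)/(g^2 - 4*g + 3)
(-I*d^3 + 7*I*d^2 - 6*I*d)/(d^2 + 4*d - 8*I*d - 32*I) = I*d*(-d^2 + 7*d - 6)/(d^2 + 4*d - 8*I*d - 32*I)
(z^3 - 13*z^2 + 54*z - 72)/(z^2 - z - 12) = (z^2 - 9*z + 18)/(z + 3)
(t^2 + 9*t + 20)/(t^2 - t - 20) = (t + 5)/(t - 5)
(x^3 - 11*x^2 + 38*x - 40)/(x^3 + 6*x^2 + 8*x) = (x^3 - 11*x^2 + 38*x - 40)/(x*(x^2 + 6*x + 8))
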